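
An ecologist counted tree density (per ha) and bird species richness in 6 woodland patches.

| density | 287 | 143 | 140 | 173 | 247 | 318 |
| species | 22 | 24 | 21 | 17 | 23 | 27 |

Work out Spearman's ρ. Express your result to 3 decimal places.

0.486

Rank density: 5, 2, 1, 3, 4, 6
Rank species: 3, 5, 2, 1, 4, 6
d = rank(density) − rank(species): 2, -3, -1, 2, 0, 0; Σd² = 18
ρ = 1 − 6Σd² / [n(n²−1)] = 1 − 6×18 / (6×35) = 1 − 108/210 ≈ 0.486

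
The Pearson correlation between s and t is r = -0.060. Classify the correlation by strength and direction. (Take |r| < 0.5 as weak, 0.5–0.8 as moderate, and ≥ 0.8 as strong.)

weak negative

r = -0.060 < 0 so the relationship is negative.
|r| = 0.060, which falls in the weak range.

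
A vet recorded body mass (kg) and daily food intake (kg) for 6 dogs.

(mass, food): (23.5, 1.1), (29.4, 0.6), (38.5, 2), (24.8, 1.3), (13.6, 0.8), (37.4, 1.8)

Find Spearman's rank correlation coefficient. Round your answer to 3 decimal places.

Rank mass: 2, 4, 6, 3, 1, 5
Rank food: 3, 1, 6, 4, 2, 5
d = rank(mass) − rank(food): -1, 3, 0, -1, -1, 0; Σd² = 12
ρ = 1 − 6Σd² / [n(n²−1)] = 1 − 6×12 / (6×35) = 1 − 72/210 ≈ 0.657

0.657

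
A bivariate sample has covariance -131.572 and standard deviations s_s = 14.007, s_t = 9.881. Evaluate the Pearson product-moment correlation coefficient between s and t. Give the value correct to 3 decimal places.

-0.951

r = Cov(s,t) / (s_s · s_t) = -131.572 / (14.007 × 9.881)
  = -131.572 / 138.4032 ≈ -0.951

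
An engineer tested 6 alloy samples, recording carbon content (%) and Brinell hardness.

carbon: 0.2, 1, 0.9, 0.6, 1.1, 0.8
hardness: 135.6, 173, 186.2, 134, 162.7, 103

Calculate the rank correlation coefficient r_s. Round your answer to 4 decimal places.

0.5429

Rank carbon: 1, 5, 4, 2, 6, 3
Rank hardness: 3, 5, 6, 2, 4, 1
d = rank(carbon) − rank(hardness): -2, 0, -2, 0, 2, 2; Σd² = 16
ρ = 1 − 6Σd² / [n(n²−1)] = 1 − 6×16 / (6×35) = 1 − 96/210 ≈ 0.5429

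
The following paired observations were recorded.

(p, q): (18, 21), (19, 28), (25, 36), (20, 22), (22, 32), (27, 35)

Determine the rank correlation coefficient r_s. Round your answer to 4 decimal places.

Rank p: 1, 2, 5, 3, 4, 6
Rank q: 1, 3, 6, 2, 4, 5
d = rank(p) − rank(q): 0, -1, -1, 1, 0, 1; Σd² = 4
ρ = 1 − 6Σd² / [n(n²−1)] = 1 − 6×4 / (6×35) = 1 − 24/210 ≈ 0.8857

0.8857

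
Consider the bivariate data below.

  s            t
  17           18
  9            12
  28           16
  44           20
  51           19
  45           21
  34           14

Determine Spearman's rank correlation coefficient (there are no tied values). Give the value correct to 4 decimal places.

0.7500

Rank s: 2, 1, 3, 5, 7, 6, 4
Rank t: 4, 1, 3, 6, 5, 7, 2
d = rank(s) − rank(t): -2, 0, 0, -1, 2, -1, 2; Σd² = 14
ρ = 1 − 6Σd² / [n(n²−1)] = 1 − 6×14 / (7×48) = 1 − 84/336 ≈ 0.7500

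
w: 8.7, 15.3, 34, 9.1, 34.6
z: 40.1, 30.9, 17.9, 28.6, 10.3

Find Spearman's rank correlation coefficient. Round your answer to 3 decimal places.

Rank w: 1, 3, 4, 2, 5
Rank z: 5, 4, 2, 3, 1
d = rank(w) − rank(z): -4, -1, 2, -1, 4; Σd² = 38
ρ = 1 − 6Σd² / [n(n²−1)] = 1 − 6×38 / (5×24) = 1 − 228/120 ≈ -0.900

-0.900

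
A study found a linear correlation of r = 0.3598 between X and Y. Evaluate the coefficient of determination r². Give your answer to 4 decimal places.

r² = (0.3598)² = 0.1295

0.1295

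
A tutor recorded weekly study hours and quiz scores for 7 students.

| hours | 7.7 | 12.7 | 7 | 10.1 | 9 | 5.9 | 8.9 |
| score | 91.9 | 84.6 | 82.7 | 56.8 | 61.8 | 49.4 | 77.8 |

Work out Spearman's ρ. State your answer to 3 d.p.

Rank hours: 3, 7, 2, 6, 5, 1, 4
Rank score: 7, 6, 5, 2, 3, 1, 4
d = rank(hours) − rank(score): -4, 1, -3, 4, 2, 0, 0; Σd² = 46
ρ = 1 − 6Σd² / [n(n²−1)] = 1 − 6×46 / (7×48) = 1 − 276/336 ≈ 0.179

0.179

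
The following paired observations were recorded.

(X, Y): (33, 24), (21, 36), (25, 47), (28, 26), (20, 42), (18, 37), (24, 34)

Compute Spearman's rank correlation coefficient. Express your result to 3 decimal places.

Rank X: 7, 3, 5, 6, 2, 1, 4
Rank Y: 1, 4, 7, 2, 6, 5, 3
d = rank(X) − rank(Y): 6, -1, -2, 4, -4, -4, 1; Σd² = 90
ρ = 1 − 6Σd² / [n(n²−1)] = 1 − 6×90 / (7×48) = 1 − 540/336 ≈ -0.607

-0.607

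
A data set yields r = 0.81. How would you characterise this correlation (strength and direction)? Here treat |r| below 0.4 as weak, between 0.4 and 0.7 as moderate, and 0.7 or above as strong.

strong positive

r = 0.81 > 0 so the relationship is positive.
|r| = 0.81, which falls in the strong range.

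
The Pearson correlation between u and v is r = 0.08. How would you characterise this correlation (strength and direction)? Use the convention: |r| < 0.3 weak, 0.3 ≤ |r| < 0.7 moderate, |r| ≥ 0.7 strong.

r = 0.08 > 0 so the relationship is positive.
|r| = 0.08, which falls in the weak range.

weak positive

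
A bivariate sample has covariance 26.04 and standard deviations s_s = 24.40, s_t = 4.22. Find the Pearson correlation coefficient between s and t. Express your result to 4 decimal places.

0.2529

r = Cov(s,t) / (s_s · s_t) = 26.04 / (24.40 × 4.22)
  = 26.04 / 102.9680 ≈ 0.2529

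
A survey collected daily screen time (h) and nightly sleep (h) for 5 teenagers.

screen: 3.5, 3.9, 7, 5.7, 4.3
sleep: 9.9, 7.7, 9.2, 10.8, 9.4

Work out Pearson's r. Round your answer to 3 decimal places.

n = 5, Σx = 24.4, Σy = 47, Σx² = 127.44, Σy² = 446.94, Σxy = 231.06
nΣxy − ΣxΣy = 1155.3 − 1146.8 = 8.5
nΣx² − (Σx)² = 637.2 − 595.36 = 41.84; nΣy² − (Σy)² = 2234.7 − 2209 = 25.7
r = 8.5 / √(41.84 × 25.7) = 8.5 / 32.7916 ≈ 0.259

0.259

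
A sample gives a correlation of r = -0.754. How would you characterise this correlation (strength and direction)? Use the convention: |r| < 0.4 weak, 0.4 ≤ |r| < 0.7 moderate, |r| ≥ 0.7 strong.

strong negative

r = -0.754 < 0 so the relationship is negative.
|r| = 0.754, which falls in the strong range.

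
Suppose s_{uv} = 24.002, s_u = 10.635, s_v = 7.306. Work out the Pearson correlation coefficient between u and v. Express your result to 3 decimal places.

r = Cov(u,v) / (s_u · s_v) = 24.002 / (10.635 × 7.306)
  = 24.002 / 77.6993 ≈ 0.309

0.309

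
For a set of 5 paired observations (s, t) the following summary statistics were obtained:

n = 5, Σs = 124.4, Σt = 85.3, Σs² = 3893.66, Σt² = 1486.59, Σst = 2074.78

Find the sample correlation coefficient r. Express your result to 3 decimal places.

r = (nΣst − ΣsΣt) / √[(nΣs² − (Σs)²)(nΣt² − (Σt)²)]
Numerator: 5×2074.78 − 124.4×85.3 = -237.42
Denominator: √[(19468.3 − 15475.36)(7432.95 − 7276.09)] = √[3992.94 × 156.86] = 791.4118
r = -237.42 / 791.4118 ≈ -0.300

-0.300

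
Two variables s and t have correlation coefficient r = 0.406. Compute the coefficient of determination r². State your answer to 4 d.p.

r² = (0.406)² = 0.1648

0.1648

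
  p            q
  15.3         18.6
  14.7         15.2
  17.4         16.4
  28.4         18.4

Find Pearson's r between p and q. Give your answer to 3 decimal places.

0.508

n = 4, Σp = 75.8, Σq = 68.6, Σp² = 1559.5, Σq² = 1184.52, Σpq = 1315.94
nΣpq − ΣpΣq = 5263.76 − 5199.88 = 63.88
nΣp² − (Σp)² = 6238 − 5745.64 = 492.36; nΣq² − (Σq)² = 4738.08 − 4705.96 = 32.12
r = 63.88 / √(492.36 × 32.12) = 63.88 / 125.7561 ≈ 0.508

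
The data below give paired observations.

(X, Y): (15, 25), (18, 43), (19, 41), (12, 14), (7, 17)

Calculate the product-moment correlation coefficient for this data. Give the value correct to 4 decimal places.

n = 5, ΣX = 71, ΣY = 140, ΣX² = 1103, ΣY² = 4640, ΣXY = 2215
nΣXY − ΣXΣY = 11075 − 9940 = 1135
nΣX² − (ΣX)² = 5515 − 5041 = 474; nΣY² − (ΣY)² = 23200 − 19600 = 3600
r = 1135 / √(474 × 3600) = 1135 / 1306.2925 ≈ 0.8689

0.8689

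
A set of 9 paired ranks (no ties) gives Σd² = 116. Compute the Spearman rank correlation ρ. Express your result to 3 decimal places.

0.033

ρ = 1 − 6Σd² / [n(n²−1)] = 1 − 6×116 / (9×80)
  = 1 − 696/720 = 1 − 0.9667 ≈ 0.033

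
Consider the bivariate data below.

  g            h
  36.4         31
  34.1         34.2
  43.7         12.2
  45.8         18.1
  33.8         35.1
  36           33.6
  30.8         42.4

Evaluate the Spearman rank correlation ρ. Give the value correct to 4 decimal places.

-0.9643

Rank g: 5, 3, 6, 7, 2, 4, 1
Rank h: 3, 5, 1, 2, 6, 4, 7
d = rank(g) − rank(h): 2, -2, 5, 5, -4, 0, -6; Σd² = 110
ρ = 1 − 6Σd² / [n(n²−1)] = 1 − 6×110 / (7×48) = 1 − 660/336 ≈ -0.9643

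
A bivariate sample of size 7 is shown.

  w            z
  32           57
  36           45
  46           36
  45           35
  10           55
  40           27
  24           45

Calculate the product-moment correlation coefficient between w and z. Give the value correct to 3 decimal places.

-0.716

n = 7, Σw = 233, Σz = 300, Σw² = 8737, Σz² = 13574, Σwz = 9385
nΣwz − ΣwΣz = 65695 − 69900 = -4205
nΣw² − (Σw)² = 61159 − 54289 = 6870; nΣz² − (Σz)² = 95018 − 90000 = 5018
r = -4205 / √(6870 × 5018) = -4205 / 5871.4274 ≈ -0.716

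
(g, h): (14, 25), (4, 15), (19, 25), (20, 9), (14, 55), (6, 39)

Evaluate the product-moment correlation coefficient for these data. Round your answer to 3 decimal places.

-0.158

n = 6, Σg = 77, Σh = 168, Σg² = 1205, Σh² = 6102, Σgh = 2069
nΣgh − ΣgΣh = 12414 − 12936 = -522
nΣg² − (Σg)² = 7230 − 5929 = 1301; nΣh² − (Σh)² = 36612 − 28224 = 8388
r = -522 / √(1301 × 8388) = -522 / 3303.4509 ≈ -0.158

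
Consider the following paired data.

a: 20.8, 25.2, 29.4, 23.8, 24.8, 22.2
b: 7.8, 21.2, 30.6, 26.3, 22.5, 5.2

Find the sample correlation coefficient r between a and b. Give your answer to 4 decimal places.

n = 6, Σa = 146.2, Σb = 113.6, Σa² = 3606.36, Σb² = 2671.62, Σab = 2895.5
nΣab − ΣaΣb = 17373 − 16608.32 = 764.68
nΣa² − (Σa)² = 21638.16 − 21374.44 = 263.72; nΣb² − (Σb)² = 16029.72 − 12904.96 = 3124.76
r = 764.68 / √(263.72 × 3124.76) = 764.68 / 907.7784 ≈ 0.8424

0.8424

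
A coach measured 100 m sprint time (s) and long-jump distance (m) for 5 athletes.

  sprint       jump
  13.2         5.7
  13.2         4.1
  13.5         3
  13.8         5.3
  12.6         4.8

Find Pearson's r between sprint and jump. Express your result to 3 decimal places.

-0.092

n = 5, Σx = 66.3, Σy = 22.9, Σx² = 879.93, Σy² = 109.43, Σxy = 303.48
nΣxy − ΣxΣy = 1517.4 − 1518.27 = -0.87
nΣx² − (Σx)² = 4399.65 − 4395.69 = 3.96; nΣy² − (Σy)² = 547.15 − 524.41 = 22.74
r = -0.87 / √(3.96 × 22.74) = -0.87 / 9.4895 ≈ -0.092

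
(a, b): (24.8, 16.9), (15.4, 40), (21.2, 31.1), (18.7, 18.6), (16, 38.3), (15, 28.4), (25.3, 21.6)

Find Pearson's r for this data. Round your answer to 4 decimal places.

-0.7027

n = 7, Σa = 136.4, Σb = 194.9, Σa² = 2772.42, Σb² = 5938.79, Σab = 3627.54
nΣab − ΣaΣb = 25392.78 − 26584.36 = -1191.58
nΣa² − (Σa)² = 19406.94 − 18604.96 = 801.98; nΣb² − (Σb)² = 41571.53 − 37986.01 = 3585.52
r = -1191.58 / √(801.98 × 3585.52) = -1191.58 / 1695.7345 ≈ -0.7027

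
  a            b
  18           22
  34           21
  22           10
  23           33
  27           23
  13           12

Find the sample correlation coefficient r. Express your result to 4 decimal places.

0.3417

n = 6, Σa = 137, Σb = 121, Σa² = 3391, Σb² = 2787, Σab = 2866
nΣab − ΣaΣb = 17196 − 16577 = 619
nΣa² − (Σa)² = 20346 − 18769 = 1577; nΣb² − (Σb)² = 16722 − 14641 = 2081
r = 619 / √(1577 × 2081) = 619 / 1811.5565 ≈ 0.3417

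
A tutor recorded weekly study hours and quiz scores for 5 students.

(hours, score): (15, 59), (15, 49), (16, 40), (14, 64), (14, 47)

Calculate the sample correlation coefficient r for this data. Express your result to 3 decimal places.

-0.596

n = 5, Σx = 74, Σy = 259, Σx² = 1098, Σy² = 13787, Σxy = 3814
nΣxy − ΣxΣy = 19070 − 19166 = -96
nΣx² − (Σx)² = 5490 − 5476 = 14; nΣy² − (Σy)² = 68935 − 67081 = 1854
r = -96 / √(14 × 1854) = -96 / 161.1087 ≈ -0.596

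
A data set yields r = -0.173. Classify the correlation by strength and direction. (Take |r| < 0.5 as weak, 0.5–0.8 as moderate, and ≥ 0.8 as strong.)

weak negative

r = -0.173 < 0 so the relationship is negative.
|r| = 0.173, which falls in the weak range.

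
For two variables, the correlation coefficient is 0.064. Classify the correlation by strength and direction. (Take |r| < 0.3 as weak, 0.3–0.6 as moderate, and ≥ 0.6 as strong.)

r = 0.064 > 0 so the relationship is positive.
|r| = 0.064, which falls in the weak range.

weak positive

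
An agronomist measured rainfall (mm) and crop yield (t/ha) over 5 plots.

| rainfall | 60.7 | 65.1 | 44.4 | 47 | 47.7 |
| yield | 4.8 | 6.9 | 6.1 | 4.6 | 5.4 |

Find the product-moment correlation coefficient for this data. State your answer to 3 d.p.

0.350

n = 5, Σx = 264.9, Σy = 27.8, Σx² = 14378.15, Σy² = 158.18, Σxy = 1485.17
nΣxy − ΣxΣy = 7425.85 − 7364.22 = 61.63
nΣx² − (Σx)² = 71890.75 − 70172.01 = 1718.74; nΣy² − (Σy)² = 790.9 − 772.84 = 18.06
r = 61.63 / √(1718.74 × 18.06) = 61.63 / 176.1830 ≈ 0.350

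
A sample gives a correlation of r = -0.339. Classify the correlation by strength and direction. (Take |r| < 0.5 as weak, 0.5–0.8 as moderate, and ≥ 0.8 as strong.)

weak negative

r = -0.339 < 0 so the relationship is negative.
|r| = 0.339, which falls in the weak range.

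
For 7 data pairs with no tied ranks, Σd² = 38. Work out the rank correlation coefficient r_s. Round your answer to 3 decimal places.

0.321

ρ = 1 − 6Σd² / [n(n²−1)] = 1 − 6×38 / (7×48)
  = 1 − 228/336 = 1 − 0.6786 ≈ 0.321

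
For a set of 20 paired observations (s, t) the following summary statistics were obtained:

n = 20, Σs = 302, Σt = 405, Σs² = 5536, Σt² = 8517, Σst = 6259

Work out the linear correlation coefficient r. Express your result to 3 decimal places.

0.259

r = (nΣst − ΣsΣt) / √[(nΣs² − (Σs)²)(nΣt² − (Σt)²)]
Numerator: 20×6259 − 302×405 = 2870
Denominator: √[(110720 − 91204)(170340 − 164025)] = √[19516 × 6315] = 11101.5107
r = 2870 / 11101.5107 ≈ 0.259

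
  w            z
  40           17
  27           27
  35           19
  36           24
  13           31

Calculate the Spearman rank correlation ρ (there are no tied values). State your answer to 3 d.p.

-0.900

Rank w: 5, 2, 3, 4, 1
Rank z: 1, 4, 2, 3, 5
d = rank(w) − rank(z): 4, -2, 1, 1, -4; Σd² = 38
ρ = 1 − 6Σd² / [n(n²−1)] = 1 − 6×38 / (5×24) = 1 − 228/120 ≈ -0.900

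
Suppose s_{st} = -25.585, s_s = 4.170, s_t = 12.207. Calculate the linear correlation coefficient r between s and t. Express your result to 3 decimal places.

-0.503

r = Cov(s,t) / (s_s · s_t) = -25.585 / (4.170 × 12.207)
  = -25.585 / 50.9032 ≈ -0.503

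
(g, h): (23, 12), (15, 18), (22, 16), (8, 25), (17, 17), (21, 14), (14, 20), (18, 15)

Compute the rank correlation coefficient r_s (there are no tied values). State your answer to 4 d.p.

Rank g: 8, 3, 7, 1, 4, 6, 2, 5
Rank h: 1, 6, 4, 8, 5, 2, 7, 3
d = rank(g) − rank(h): 7, -3, 3, -7, -1, 4, -5, 2; Σd² = 162
ρ = 1 − 6Σd² / [n(n²−1)] = 1 − 6×162 / (8×63) = 1 − 972/504 ≈ -0.9286

-0.9286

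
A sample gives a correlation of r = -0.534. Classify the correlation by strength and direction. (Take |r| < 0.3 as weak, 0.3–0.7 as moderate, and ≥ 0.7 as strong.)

moderate negative

r = -0.534 < 0 so the relationship is negative.
|r| = 0.534, which falls in the moderate range.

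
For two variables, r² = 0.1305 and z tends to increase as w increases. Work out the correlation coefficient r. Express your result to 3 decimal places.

|r| = √0.1305 = 0.361
The association is positive, so r = 0.361.

0.361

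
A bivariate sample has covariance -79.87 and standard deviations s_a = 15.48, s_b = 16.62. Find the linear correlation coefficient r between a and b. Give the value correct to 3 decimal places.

r = Cov(a,b) / (s_a · s_b) = -79.87 / (15.48 × 16.62)
  = -79.87 / 257.2776 ≈ -0.310

-0.310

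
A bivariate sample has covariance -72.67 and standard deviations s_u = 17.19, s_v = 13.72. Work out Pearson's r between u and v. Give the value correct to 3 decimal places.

r = Cov(u,v) / (s_u · s_v) = -72.67 / (17.19 × 13.72)
  = -72.67 / 235.8468 ≈ -0.308

-0.308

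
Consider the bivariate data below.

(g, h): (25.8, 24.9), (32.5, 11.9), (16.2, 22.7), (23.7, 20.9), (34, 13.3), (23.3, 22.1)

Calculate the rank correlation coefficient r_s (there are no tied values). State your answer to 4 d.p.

-0.6000

Rank g: 4, 5, 1, 3, 6, 2
Rank h: 6, 1, 5, 3, 2, 4
d = rank(g) − rank(h): -2, 4, -4, 0, 4, -2; Σd² = 56
ρ = 1 − 6Σd² / [n(n²−1)] = 1 − 6×56 / (6×35) = 1 − 336/210 ≈ -0.6000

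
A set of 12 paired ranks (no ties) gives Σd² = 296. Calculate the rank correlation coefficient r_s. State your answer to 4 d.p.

ρ = 1 − 6Σd² / [n(n²−1)] = 1 − 6×296 / (12×143)
  = 1 − 1776/1716 = 1 − 1.03497 ≈ -0.0350

-0.0350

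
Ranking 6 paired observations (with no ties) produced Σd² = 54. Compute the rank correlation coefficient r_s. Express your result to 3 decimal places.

-0.543

ρ = 1 − 6Σd² / [n(n²−1)] = 1 − 6×54 / (6×35)
  = 1 − 324/210 = 1 − 1.5429 ≈ -0.543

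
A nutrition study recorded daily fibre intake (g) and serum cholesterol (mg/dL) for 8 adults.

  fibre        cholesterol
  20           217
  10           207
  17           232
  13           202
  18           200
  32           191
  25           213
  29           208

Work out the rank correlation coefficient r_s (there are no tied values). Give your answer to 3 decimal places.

-0.143

Rank fibre: 5, 1, 3, 2, 4, 8, 6, 7
Rank cholesterol: 7, 4, 8, 3, 2, 1, 6, 5
d = rank(fibre) − rank(cholesterol): -2, -3, -5, -1, 2, 7, 0, 2; Σd² = 96
ρ = 1 − 6Σd² / [n(n²−1)] = 1 − 6×96 / (8×63) = 1 − 576/504 ≈ -0.143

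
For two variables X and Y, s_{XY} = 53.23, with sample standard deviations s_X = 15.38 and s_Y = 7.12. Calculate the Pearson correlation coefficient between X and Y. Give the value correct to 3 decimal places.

r = Cov(X,Y) / (s_X · s_Y) = 53.23 / (15.38 × 7.12)
  = 53.23 / 109.5056 ≈ 0.486

0.486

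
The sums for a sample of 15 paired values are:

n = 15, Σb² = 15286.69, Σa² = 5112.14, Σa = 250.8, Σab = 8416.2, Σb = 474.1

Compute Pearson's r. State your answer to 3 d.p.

r = (nΣab − ΣaΣb) / √[(nΣa² − (Σa)²)(nΣb² − (Σb)²)]
Numerator: 15×8416.2 − 250.8×474.1 = 7338.72
Denominator: √[(76682.1 − 62900.64)(229300.35 − 224770.81)] = √[13781.46 × 4529.54] = 7900.8654
r = 7338.72 / 7900.8654 ≈ 0.929

0.929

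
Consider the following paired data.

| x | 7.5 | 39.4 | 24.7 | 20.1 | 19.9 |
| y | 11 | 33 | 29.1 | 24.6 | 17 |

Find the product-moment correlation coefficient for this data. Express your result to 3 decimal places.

n = 5, Σx = 111.6, Σy = 114.7, Σx² = 3018.72, Σy² = 2950.97, Σxy = 2934.23
nΣxy − ΣxΣy = 14671.15 − 12800.52 = 1870.63
nΣx² − (Σx)² = 15093.6 − 12454.56 = 2639.04; nΣy² − (Σy)² = 14754.85 − 13156.09 = 1598.76
r = 1870.63 / √(2639.04 × 1598.76) = 1870.63 / 2054.0671 ≈ 0.911

0.911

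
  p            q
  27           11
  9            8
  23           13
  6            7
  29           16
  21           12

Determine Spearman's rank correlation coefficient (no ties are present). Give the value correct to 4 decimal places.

Rank p: 5, 2, 4, 1, 6, 3
Rank q: 3, 2, 5, 1, 6, 4
d = rank(p) − rank(q): 2, 0, -1, 0, 0, -1; Σd² = 6
ρ = 1 − 6Σd² / [n(n²−1)] = 1 − 6×6 / (6×35) = 1 − 36/210 ≈ 0.8286

0.8286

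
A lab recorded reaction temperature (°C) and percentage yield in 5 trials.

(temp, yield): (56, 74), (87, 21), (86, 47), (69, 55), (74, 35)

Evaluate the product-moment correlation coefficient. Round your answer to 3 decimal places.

-0.836

n = 5, Σx = 372, Σy = 232, Σx² = 28338, Σy² = 12376, Σxy = 16398
nΣxy − ΣxΣy = 81990 − 86304 = -4314
nΣx² − (Σx)² = 141690 − 138384 = 3306; nΣy² − (Σy)² = 61880 − 53824 = 8056
r = -4314 / √(3306 × 8056) = -4314 / 5160.7302 ≈ -0.836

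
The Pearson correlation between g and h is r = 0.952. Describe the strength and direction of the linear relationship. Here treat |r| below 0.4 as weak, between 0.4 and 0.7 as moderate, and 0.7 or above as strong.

r = 0.952 > 0 so the relationship is positive.
|r| = 0.952, which falls in the strong range.

strong positive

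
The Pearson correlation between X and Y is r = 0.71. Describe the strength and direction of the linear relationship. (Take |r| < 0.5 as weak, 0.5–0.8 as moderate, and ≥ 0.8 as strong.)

moderate positive

r = 0.71 > 0 so the relationship is positive.
|r| = 0.71, which falls in the moderate range.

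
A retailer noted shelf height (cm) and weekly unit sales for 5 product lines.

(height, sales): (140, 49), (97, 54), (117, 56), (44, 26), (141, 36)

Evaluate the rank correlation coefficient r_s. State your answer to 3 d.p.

Rank height: 4, 2, 3, 1, 5
Rank sales: 3, 4, 5, 1, 2
d = rank(height) − rank(sales): 1, -2, -2, 0, 3; Σd² = 18
ρ = 1 − 6Σd² / [n(n²−1)] = 1 − 6×18 / (5×24) = 1 − 108/120 ≈ 0.100

0.100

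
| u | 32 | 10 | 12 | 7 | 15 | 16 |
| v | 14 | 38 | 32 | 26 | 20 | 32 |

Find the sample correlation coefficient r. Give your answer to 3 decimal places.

n = 6, Σu = 92, Σv = 162, Σu² = 1798, Σv² = 4764, Σuv = 2206
nΣuv − ΣuΣv = 13236 − 14904 = -1668
nΣu² − (Σu)² = 10788 − 8464 = 2324; nΣv² − (Σv)² = 28584 − 26244 = 2340
r = -1668 / √(2324 × 2340) = -1668 / 2331.9863 ≈ -0.715

-0.715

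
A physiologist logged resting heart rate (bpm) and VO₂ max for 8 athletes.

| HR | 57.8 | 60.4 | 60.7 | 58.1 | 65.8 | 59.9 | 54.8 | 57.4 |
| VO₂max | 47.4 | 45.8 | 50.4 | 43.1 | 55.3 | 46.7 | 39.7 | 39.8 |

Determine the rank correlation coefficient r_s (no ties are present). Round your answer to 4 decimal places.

Rank HR: 3, 6, 7, 4, 8, 5, 1, 2
Rank VO₂max: 6, 4, 7, 3, 8, 5, 1, 2
d = rank(HR) − rank(VO₂max): -3, 2, 0, 1, 0, 0, 0, 0; Σd² = 14
ρ = 1 − 6Σd² / [n(n²−1)] = 1 − 6×14 / (8×63) = 1 − 84/504 ≈ 0.8333

0.8333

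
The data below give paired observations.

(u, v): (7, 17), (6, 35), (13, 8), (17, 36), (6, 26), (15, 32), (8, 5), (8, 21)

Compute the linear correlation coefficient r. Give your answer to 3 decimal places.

n = 8, Σu = 80, Σv = 180, Σu² = 932, Σv² = 5040, Σuv = 1889
nΣuv − ΣuΣv = 15112 − 14400 = 712
nΣu² − (Σu)² = 7456 − 6400 = 1056; nΣv² − (Σv)² = 40320 − 32400 = 7920
r = 712 / √(1056 × 7920) = 712 / 2891.9751 ≈ 0.246

0.246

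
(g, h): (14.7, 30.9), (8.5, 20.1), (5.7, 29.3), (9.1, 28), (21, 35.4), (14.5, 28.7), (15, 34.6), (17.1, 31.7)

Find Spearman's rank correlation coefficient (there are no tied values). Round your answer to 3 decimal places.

Rank g: 5, 2, 1, 3, 8, 4, 6, 7
Rank h: 5, 1, 4, 2, 8, 3, 7, 6
d = rank(g) − rank(h): 0, 1, -3, 1, 0, 1, -1, 1; Σd² = 14
ρ = 1 − 6Σd² / [n(n²−1)] = 1 − 6×14 / (8×63) = 1 − 84/504 ≈ 0.833

0.833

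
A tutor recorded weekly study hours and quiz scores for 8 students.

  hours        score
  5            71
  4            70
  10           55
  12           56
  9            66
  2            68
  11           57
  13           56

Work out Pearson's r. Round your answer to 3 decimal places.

-0.879

n = 8, Σx = 66, Σy = 499, Σx² = 660, Σy² = 31467, Σxy = 3942
nΣxy − ΣxΣy = 31536 − 32934 = -1398
nΣx² − (Σx)² = 5280 − 4356 = 924; nΣy² − (Σy)² = 251736 − 249001 = 2735
r = -1398 / √(924 × 2735) = -1398 / 1589.6981 ≈ -0.879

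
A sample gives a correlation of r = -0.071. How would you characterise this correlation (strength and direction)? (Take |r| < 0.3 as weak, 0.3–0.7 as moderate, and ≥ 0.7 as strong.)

weak negative

r = -0.071 < 0 so the relationship is negative.
|r| = 0.071, which falls in the weak range.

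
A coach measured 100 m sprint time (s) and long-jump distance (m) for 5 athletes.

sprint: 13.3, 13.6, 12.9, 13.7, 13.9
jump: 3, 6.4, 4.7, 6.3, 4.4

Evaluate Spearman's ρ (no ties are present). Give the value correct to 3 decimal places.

0.100

Rank sprint: 2, 3, 1, 4, 5
Rank jump: 1, 5, 3, 4, 2
d = rank(sprint) − rank(jump): 1, -2, -2, 0, 3; Σd² = 18
ρ = 1 − 6Σd² / [n(n²−1)] = 1 − 6×18 / (5×24) = 1 − 108/120 ≈ 0.100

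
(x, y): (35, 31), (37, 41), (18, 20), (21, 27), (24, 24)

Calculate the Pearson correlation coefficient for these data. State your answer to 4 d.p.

0.8934

n = 5, Σx = 135, Σy = 143, Σx² = 3935, Σy² = 4347, Σxy = 4105
nΣxy − ΣxΣy = 20525 − 19305 = 1220
nΣx² − (Σx)² = 19675 − 18225 = 1450; nΣy² − (Σy)² = 21735 − 20449 = 1286
r = 1220 / √(1450 × 1286) = 1220 / 1365.5402 ≈ 0.8934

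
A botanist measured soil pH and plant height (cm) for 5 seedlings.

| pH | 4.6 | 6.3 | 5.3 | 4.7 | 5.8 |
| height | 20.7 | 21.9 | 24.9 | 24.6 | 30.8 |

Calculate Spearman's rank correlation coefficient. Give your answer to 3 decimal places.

Rank pH: 1, 5, 3, 2, 4
Rank height: 1, 2, 4, 3, 5
d = rank(pH) − rank(height): 0, 3, -1, -1, -1; Σd² = 12
ρ = 1 − 6Σd² / [n(n²−1)] = 1 − 6×12 / (5×24) = 1 − 72/120 ≈ 0.400

0.400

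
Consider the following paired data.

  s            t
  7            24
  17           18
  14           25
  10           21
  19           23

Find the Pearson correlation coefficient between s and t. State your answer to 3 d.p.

n = 5, Σs = 67, Σt = 111, Σs² = 995, Σt² = 2495, Σst = 1471
nΣst − ΣsΣt = 7355 − 7437 = -82
nΣs² − (Σs)² = 4975 − 4489 = 486; nΣt² − (Σt)² = 12475 − 12321 = 154
r = -82 / √(486 × 154) = -82 / 273.5763 ≈ -0.300

-0.300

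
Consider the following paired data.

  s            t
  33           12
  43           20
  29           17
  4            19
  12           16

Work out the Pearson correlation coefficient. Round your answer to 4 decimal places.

n = 5, Σs = 121, Σt = 84, Σs² = 3939, Σt² = 1450, Σst = 2017
nΣst − ΣsΣt = 10085 − 10164 = -79
nΣs² − (Σs)² = 19695 − 14641 = 5054; nΣt² − (Σt)² = 7250 − 7056 = 194
r = -79 / √(5054 × 194) = -79 / 990.1899 ≈ -0.0798

-0.0798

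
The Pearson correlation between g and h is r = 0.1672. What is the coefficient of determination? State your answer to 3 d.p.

0.028

r² = (0.1672)² = 0.028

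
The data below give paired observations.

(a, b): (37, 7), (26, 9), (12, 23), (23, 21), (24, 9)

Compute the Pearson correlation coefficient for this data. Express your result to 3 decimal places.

-0.800

n = 5, Σa = 122, Σb = 69, Σa² = 3294, Σb² = 1181, Σab = 1468
nΣab − ΣaΣb = 7340 − 8418 = -1078
nΣa² − (Σa)² = 16470 − 14884 = 1586; nΣb² − (Σb)² = 5905 − 4761 = 1144
r = -1078 / √(1586 × 1144) = -1078 / 1346.9907 ≈ -0.800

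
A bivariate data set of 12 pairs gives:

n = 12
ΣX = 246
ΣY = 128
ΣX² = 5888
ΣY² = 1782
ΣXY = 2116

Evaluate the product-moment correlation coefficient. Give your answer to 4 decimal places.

r = (nΣXY − ΣXΣY) / √[(nΣX² − (ΣX)²)(nΣY² − (ΣY)²)]
Numerator: 12×2116 − 246×128 = -6096
Denominator: √[(70656 − 60516)(21384 − 16384)] = √[10140 × 5000] = 7120.3932
r = -6096 / 7120.3932 ≈ -0.8561

-0.8561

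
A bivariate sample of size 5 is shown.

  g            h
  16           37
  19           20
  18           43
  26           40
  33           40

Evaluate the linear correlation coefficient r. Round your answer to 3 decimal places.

0.287

n = 5, Σg = 112, Σh = 180, Σg² = 2706, Σh² = 6818, Σgh = 4106
nΣgh − ΣgΣh = 20530 − 20160 = 370
nΣg² − (Σg)² = 13530 − 12544 = 986; nΣh² − (Σh)² = 34090 − 32400 = 1690
r = 370 / √(986 × 1690) = 370 / 1290.8679 ≈ 0.287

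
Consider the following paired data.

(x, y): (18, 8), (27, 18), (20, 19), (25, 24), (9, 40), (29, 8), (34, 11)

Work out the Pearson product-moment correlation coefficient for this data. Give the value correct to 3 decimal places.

n = 7, Σx = 162, Σy = 128, Σx² = 4156, Σy² = 3110, Σxy = 2576
nΣxy − ΣxΣy = 18032 − 20736 = -2704
nΣx² − (Σx)² = 29092 − 26244 = 2848; nΣy² − (Σy)² = 21770 − 16384 = 5386
r = -2704 / √(2848 × 5386) = -2704 / 3916.5454 ≈ -0.690

-0.690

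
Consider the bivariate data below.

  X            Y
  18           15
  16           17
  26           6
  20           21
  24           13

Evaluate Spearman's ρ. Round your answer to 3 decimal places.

Rank X: 2, 1, 5, 3, 4
Rank Y: 3, 4, 1, 5, 2
d = rank(X) − rank(Y): -1, -3, 4, -2, 2; Σd² = 34
ρ = 1 − 6Σd² / [n(n²−1)] = 1 − 6×34 / (5×24) = 1 − 204/120 ≈ -0.700

-0.700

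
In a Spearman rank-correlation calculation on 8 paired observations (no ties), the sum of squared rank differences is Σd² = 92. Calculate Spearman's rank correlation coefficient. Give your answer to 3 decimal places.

ρ = 1 − 6Σd² / [n(n²−1)] = 1 − 6×92 / (8×63)
  = 1 − 552/504 = 1 − 1.0952 ≈ -0.095

-0.095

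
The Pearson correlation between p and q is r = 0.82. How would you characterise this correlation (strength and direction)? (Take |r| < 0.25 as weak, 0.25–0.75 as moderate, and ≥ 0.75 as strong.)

r = 0.82 > 0 so the relationship is positive.
|r| = 0.82, which falls in the strong range.

strong positive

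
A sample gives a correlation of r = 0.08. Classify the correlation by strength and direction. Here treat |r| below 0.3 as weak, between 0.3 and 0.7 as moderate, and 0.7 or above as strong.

weak positive

r = 0.08 > 0 so the relationship is positive.
|r| = 0.08, which falls in the weak range.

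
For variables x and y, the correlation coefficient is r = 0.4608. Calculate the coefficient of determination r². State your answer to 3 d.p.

r² = (0.4608)² = 0.212

0.212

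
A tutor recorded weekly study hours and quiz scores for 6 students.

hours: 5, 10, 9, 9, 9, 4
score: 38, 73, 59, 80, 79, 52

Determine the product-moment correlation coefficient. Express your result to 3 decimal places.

0.805

n = 6, Σx = 46, Σy = 381, Σx² = 384, Σy² = 25599, Σxy = 3090
nΣxy − ΣxΣy = 18540 − 17526 = 1014
nΣx² − (Σx)² = 2304 − 2116 = 188; nΣy² − (Σy)² = 153594 − 145161 = 8433
r = 1014 / √(188 × 8433) = 1014 / 1259.1283 ≈ 0.805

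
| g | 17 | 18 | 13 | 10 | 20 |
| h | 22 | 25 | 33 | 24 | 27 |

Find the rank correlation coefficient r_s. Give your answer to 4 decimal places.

0.2000

Rank g: 3, 4, 2, 1, 5
Rank h: 1, 3, 5, 2, 4
d = rank(g) − rank(h): 2, 1, -3, -1, 1; Σd² = 16
ρ = 1 − 6Σd² / [n(n²−1)] = 1 − 6×16 / (5×24) = 1 − 96/120 ≈ 0.2000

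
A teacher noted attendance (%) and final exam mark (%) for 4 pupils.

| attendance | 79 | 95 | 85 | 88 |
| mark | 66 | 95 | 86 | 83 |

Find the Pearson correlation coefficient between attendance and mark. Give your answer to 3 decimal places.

0.932

n = 4, Σx = 347, Σy = 330, Σx² = 30235, Σy² = 27666, Σxy = 28853
nΣxy − ΣxΣy = 115412 − 114510 = 902
nΣx² − (Σx)² = 120940 − 120409 = 531; nΣy² − (Σy)² = 110664 − 108900 = 1764
r = 902 / √(531 × 1764) = 902 / 967.8244 ≈ 0.932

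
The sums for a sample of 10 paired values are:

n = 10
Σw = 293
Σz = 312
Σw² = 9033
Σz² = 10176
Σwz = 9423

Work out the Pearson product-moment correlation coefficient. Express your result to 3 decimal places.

r = (nΣwz − ΣwΣz) / √[(nΣw² − (Σw)²)(nΣz² − (Σz)²)]
Numerator: 10×9423 − 293×312 = 2814
Denominator: √[(90330 − 85849)(101760 − 97344)] = √[4481 × 4416] = 4448.3813
r = 2814 / 4448.3813 ≈ 0.633

0.633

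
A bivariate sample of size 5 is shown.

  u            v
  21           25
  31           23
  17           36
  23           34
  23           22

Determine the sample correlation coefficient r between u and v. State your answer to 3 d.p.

-0.617

n = 5, Σu = 115, Σv = 140, Σu² = 2749, Σv² = 4090, Σuv = 3138
nΣuv − ΣuΣv = 15690 − 16100 = -410
nΣu² − (Σu)² = 13745 − 13225 = 520; nΣv² − (Σv)² = 20450 − 19600 = 850
r = -410 / √(520 × 850) = -410 / 664.8308 ≈ -0.617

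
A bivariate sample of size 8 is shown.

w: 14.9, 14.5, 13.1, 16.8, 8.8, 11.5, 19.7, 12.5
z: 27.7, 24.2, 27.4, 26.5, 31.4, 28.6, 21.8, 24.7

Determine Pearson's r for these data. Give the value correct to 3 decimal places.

-0.807

n = 8, Σw = 111.8, Σz = 212.3, Σw² = 1640.14, Σz² = 5695.19, Σwz = 2911.2
nΣwz − ΣwΣz = 23289.6 − 23735.14 = -445.54
nΣw² − (Σw)² = 13121.12 − 12499.24 = 621.88; nΣz² − (Σz)² = 45561.52 − 45071.29 = 490.23
r = -445.54 / √(621.88 × 490.23) = -445.54 / 552.1451 ≈ -0.807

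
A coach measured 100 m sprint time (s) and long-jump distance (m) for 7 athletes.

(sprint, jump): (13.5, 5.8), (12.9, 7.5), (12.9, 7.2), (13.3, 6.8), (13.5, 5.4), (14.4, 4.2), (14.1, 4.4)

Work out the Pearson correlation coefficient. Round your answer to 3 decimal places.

-0.969

n = 7, Σx = 94.6, Σy = 41.3, Σx² = 1280.38, Σy² = 254.13, Σxy = 553.79
nΣxy − ΣxΣy = 3876.53 − 3906.98 = -30.45
nΣx² − (Σx)² = 8962.66 − 8949.16 = 13.5; nΣy² − (Σy)² = 1778.91 − 1705.69 = 73.22
r = -30.45 / √(13.5 × 73.22) = -30.45 / 31.4399 ≈ -0.969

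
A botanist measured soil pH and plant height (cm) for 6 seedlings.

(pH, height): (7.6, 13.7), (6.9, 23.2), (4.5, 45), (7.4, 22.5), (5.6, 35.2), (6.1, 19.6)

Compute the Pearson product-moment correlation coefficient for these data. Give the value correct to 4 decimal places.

-0.8996

n = 6, Σx = 38.1, Σy = 159.2, Σx² = 248.95, Σy² = 4880.38, Σxy = 949.88
nΣxy − ΣxΣy = 5699.28 − 6065.52 = -366.24
nΣx² − (Σx)² = 1493.7 − 1451.61 = 42.09; nΣy² − (Σy)² = 29282.28 − 25344.64 = 3937.64
r = -366.24 / √(42.09 × 3937.64) = -366.24 / 407.1060 ≈ -0.8996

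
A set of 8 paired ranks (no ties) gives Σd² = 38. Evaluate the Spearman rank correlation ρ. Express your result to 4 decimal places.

0.5476

ρ = 1 − 6Σd² / [n(n²−1)] = 1 − 6×38 / (8×63)
  = 1 − 228/504 = 1 − 0.45238 ≈ 0.5476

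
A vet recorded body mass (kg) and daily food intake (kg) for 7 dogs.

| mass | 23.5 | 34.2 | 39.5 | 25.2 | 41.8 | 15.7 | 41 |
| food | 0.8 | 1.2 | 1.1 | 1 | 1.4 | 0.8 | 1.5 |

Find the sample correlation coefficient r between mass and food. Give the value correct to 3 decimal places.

0.894

n = 7, Σx = 220.9, Σy = 7.8, Σx² = 7591.91, Σy² = 9.14, Σxy = 261.07
nΣxy − ΣxΣy = 1827.49 − 1723.02 = 104.47
nΣx² − (Σx)² = 53143.37 − 48796.81 = 4346.56; nΣy² − (Σy)² = 63.98 − 60.84 = 3.14
r = 104.47 / √(4346.56 × 3.14) = 104.47 / 116.8255 ≈ 0.894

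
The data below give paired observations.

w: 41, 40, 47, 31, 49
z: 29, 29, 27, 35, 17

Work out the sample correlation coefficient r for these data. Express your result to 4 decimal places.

-0.8837

n = 5, Σw = 208, Σz = 137, Σw² = 8852, Σz² = 3925, Σwz = 5536
nΣwz − ΣwΣz = 27680 − 28496 = -816
nΣw² − (Σw)² = 44260 − 43264 = 996; nΣz² − (Σz)² = 19625 − 18769 = 856
r = -816 / √(996 × 856) = -816 / 923.3504 ≈ -0.8837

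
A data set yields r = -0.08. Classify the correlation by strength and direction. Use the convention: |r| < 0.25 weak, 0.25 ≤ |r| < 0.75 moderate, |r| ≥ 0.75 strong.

r = -0.08 < 0 so the relationship is negative.
|r| = 0.08, which falls in the weak range.

weak negative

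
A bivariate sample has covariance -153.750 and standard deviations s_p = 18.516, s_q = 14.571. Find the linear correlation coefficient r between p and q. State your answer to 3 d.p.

-0.570

r = Cov(p,q) / (s_p · s_q) = -153.750 / (18.516 × 14.571)
  = -153.750 / 269.7966 ≈ -0.570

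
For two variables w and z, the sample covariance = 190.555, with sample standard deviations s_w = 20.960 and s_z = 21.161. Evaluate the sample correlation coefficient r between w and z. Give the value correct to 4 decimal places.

0.4296

r = Cov(w,z) / (s_w · s_z) = 190.555 / (20.960 × 21.161)
  = 190.555 / 443.5346 ≈ 0.4296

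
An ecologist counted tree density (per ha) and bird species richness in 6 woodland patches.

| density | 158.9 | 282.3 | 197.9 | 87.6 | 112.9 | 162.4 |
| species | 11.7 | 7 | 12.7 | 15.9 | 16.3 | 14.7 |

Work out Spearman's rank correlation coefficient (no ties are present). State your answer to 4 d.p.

Rank density: 3, 6, 5, 1, 2, 4
Rank species: 2, 1, 3, 5, 6, 4
d = rank(density) − rank(species): 1, 5, 2, -4, -4, 0; Σd² = 62
ρ = 1 − 6Σd² / [n(n²−1)] = 1 − 6×62 / (6×35) = 1 − 372/210 ≈ -0.7714

-0.7714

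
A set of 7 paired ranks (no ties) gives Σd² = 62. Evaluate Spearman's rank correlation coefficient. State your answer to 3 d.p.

-0.107

ρ = 1 − 6Σd² / [n(n²−1)] = 1 − 6×62 / (7×48)
  = 1 − 372/336 = 1 − 1.1071 ≈ -0.107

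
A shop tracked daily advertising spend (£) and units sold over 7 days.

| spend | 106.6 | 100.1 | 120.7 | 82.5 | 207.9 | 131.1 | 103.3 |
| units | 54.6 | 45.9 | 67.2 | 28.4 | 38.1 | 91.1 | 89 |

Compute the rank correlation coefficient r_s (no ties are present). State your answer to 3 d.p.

Rank spend: 4, 2, 5, 1, 7, 6, 3
Rank units: 4, 3, 5, 1, 2, 7, 6
d = rank(spend) − rank(units): 0, -1, 0, 0, 5, -1, -3; Σd² = 36
ρ = 1 − 6Σd² / [n(n²−1)] = 1 − 6×36 / (7×48) = 1 − 216/336 ≈ 0.357

0.357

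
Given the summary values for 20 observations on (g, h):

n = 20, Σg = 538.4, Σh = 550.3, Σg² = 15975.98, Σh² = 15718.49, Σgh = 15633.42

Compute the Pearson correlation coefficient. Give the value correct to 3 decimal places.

r = (nΣgh − ΣgΣh) / √[(nΣg² − (Σg)²)(nΣh² − (Σh)²)]
Numerator: 20×15633.42 − 538.4×550.3 = 16386.88
Denominator: √[(319519.6 − 289874.56)(314369.8 − 302830.09)] = √[29645.04 × 11539.71] = 18495.8148
r = 16386.88 / 18495.8148 ≈ 0.886

0.886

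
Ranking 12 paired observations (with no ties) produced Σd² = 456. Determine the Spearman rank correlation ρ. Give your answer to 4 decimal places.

-0.5944

ρ = 1 − 6Σd² / [n(n²−1)] = 1 − 6×456 / (12×143)
  = 1 − 2736/1716 = 1 − 1.59441 ≈ -0.5944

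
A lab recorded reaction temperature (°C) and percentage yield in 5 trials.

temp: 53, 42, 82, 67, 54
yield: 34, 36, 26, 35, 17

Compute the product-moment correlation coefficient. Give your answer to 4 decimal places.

n = 5, Σx = 298, Σy = 148, Σx² = 18702, Σy² = 4642, Σxy = 8709
nΣxy − ΣxΣy = 43545 − 44104 = -559
nΣx² − (Σx)² = 93510 − 88804 = 4706; nΣy² − (Σy)² = 23210 − 21904 = 1306
r = -559 / √(4706 × 1306) = -559 / 2479.1200 ≈ -0.2255

-0.2255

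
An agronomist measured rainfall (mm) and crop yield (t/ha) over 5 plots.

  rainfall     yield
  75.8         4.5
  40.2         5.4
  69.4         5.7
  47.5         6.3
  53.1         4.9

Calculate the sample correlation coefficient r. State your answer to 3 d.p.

n = 5, Σx = 286, Σy = 26.8, Σx² = 17253.9, Σy² = 145.6, Σxy = 1513.2
nΣxy − ΣxΣy = 7566 − 7664.8 = -98.8
nΣx² − (Σx)² = 86269.5 − 81796 = 4473.5; nΣy² − (Σy)² = 728 − 718.24 = 9.76
r = -98.8 / √(4473.5 × 9.76) = -98.8 / 208.9530 ≈ -0.473

-0.473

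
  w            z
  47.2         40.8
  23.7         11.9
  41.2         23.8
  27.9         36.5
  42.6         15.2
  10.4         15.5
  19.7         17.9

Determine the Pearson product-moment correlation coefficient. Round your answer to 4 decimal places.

0.4956

n = 7, Σw = 212.7, Σz = 161.6, Σw² = 7576.39, Σz² = 4496.64, Σwz = 5368.05
nΣwz − ΣwΣz = 37576.35 − 34372.32 = 3204.03
nΣw² − (Σw)² = 53034.73 − 45241.29 = 7793.44; nΣz² − (Σz)² = 31476.48 − 26114.56 = 5361.92
r = 3204.03 / √(7793.44 × 5361.92) = 3204.03 / 6464.3485 ≈ 0.4956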